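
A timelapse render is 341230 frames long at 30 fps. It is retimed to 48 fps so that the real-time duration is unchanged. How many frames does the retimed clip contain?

545968 frames

Target frames = source frames × (target rate / source rate) = 341230 × (48)/(30) = 341230 × 8/5 = 545968.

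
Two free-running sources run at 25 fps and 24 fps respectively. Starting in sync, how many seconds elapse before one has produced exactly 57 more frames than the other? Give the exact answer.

The gap grows by |24 − 25| = 1 frame per second.
Time for a 57-frame gap: 57 ÷ (1) = 57 s.

57 seconds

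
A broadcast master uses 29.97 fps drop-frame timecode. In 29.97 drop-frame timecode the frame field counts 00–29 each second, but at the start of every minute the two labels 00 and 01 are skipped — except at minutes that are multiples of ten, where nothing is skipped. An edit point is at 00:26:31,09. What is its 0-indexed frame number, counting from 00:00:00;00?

47691

As if non-drop at 30 labels/s: (0 × 3600 + 26 × 60 + 31) × 30 + 9 = 47739.
Minute boundaries passed: 26; those not divisible by 10: 26 − 2 = 24; dropped labels = 2 × 24 = 48.
Actual frame index = 47739 − 48 = 47691.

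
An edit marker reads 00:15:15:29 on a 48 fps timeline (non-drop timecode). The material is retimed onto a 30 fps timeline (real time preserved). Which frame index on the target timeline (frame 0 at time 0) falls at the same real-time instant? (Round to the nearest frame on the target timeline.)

Source frame index: (0×3600 + 15×60 + 15) × 48 + 29 = 43949.
Real time: 43949 / (48) = 43949/48 s.
Target frame: (43949/48) × (30) = 219745/8 ≈ 27468.125 → 27468.

frame 27468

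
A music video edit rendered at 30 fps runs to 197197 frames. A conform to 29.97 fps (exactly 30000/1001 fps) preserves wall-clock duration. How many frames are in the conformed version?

197000 frames

Target frames = source frames × (target rate / source rate) = 197197 × (30000/1001)/(30) = 197197 × 1000/1001 = 197000.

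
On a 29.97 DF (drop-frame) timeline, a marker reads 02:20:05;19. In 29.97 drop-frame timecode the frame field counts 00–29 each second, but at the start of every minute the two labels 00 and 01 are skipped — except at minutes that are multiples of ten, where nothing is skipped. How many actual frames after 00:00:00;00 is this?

251917

As if non-drop at 30 labels/s: (2 × 3600 + 20 × 60 + 5) × 30 + 19 = 252169.
Minute boundaries passed: 140; those not divisible by 10: 140 − 14 = 126; dropped labels = 2 × 126 = 252.
Actual frame index = 252169 − 252 = 251917.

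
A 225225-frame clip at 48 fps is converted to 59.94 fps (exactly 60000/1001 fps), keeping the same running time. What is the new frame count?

281250 frames

Target frames = source frames × (target rate / source rate) = 225225 × (60000/1001)/(48) = 225225 × 1250/1001 = 281250.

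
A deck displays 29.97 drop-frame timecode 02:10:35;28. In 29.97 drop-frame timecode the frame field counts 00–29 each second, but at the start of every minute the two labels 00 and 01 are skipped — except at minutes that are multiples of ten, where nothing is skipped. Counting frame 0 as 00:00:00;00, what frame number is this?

234844

Complete 10-minute blocks: 13, each 17982 frames → 233766.
Remaining 0 whole minutes in the current block: 0 frames.
Within the current minute: 35 × 30 + 28 = 1078. Total = 233766 + 0 + 1078 = 234844.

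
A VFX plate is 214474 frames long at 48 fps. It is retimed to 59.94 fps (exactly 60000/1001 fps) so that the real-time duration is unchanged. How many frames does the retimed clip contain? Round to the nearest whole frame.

267825 frames

Frames at target rate = 214474 × (60000/1001) / (48) = 20622500/77 ≈ 267824.675.
Nearest whole frame: 267825.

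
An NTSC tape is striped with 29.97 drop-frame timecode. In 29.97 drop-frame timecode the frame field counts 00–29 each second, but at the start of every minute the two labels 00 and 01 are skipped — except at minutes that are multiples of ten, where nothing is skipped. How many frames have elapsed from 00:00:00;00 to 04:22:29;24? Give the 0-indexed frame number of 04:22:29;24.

As if non-drop at 30 labels/s: (4 × 3600 + 22 × 60 + 29) × 30 + 24 = 472494.
Minute boundaries passed: 262; those not divisible by 10: 262 − 26 = 236; dropped labels = 2 × 236 = 472.
Actual frame index = 472494 − 472 = 472022.

472022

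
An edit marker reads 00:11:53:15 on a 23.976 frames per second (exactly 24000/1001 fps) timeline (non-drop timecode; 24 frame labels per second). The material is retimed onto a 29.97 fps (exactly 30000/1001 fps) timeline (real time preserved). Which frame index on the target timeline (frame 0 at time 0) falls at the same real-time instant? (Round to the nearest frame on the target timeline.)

frame 21409

Source frame index: (0×3600 + 11×60 + 53) × 24 + 15 = 17127.
Real time: 17127 / (24000/1001) = 5714709/8000 s.
Target frame: (5714709/8000) × (30000/1001) = 85635/4 ≈ 21408.750 → 21409.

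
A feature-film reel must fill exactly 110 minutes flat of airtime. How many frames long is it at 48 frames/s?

110 min = 6600 s.
Frames = 6600 × 48 = 316800.

316800 frames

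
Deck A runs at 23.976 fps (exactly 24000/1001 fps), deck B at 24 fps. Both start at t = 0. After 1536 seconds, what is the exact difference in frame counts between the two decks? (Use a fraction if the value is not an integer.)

A emits 24000/1001 × 1536 = 36864000/1001 frames; B emits 24 × 1536 = 36864.
Difference = 36864/1001 frames (≈ 36.8272); B is ahead of A.

36864/1001 frames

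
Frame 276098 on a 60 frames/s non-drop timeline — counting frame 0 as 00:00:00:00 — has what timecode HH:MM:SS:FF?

276098 ÷ 60 = 4601 full seconds, remainder 38 frames.
4601 s = 1 h 16 min 41 s.
Timecode: 01:16:41:38.

01:16:41:38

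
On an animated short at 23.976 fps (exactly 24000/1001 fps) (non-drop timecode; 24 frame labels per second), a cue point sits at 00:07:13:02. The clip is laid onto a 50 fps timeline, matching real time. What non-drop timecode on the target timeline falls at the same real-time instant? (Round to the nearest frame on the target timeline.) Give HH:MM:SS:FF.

00:07:13:26

Source frame index: (0×3600 + 7×60 + 13) × 24 + 2 = 10394.
Real time: 10394 / (24000/1001) = 5202197/12000 s.
Target frame: (5202197/12000) × (50) = 5202197/240 ≈ 21675.821 → 21676.
At 50 labels/s: frame 21676 → 00:07:13:26.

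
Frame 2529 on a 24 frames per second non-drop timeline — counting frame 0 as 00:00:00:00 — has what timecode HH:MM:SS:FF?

00:01:45:09

2529 ÷ 24 = 105 full seconds, remainder 9 frames.
105 s = 0 h 1 min 45 s.
Timecode: 00:01:45:09.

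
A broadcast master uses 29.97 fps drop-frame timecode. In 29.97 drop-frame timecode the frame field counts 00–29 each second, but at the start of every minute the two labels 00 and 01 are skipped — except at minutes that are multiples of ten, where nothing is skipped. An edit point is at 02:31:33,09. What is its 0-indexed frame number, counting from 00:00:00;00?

272527

Complete 10-minute blocks: 15, each 17982 frames → 269730.
Remaining 1 whole minute in the current block: 1800 + 0 × 1798 = 1800 frames.
Within the current minute: 33 × 30 + 9 − 2 = 997 (labels ;00/;01 skipped at this minute). Total = 269730 + 1800 + 997 = 272527.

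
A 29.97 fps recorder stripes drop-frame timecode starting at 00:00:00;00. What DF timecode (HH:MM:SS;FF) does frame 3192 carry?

Each 10-minute DF block holds 10 × 60 × 30 − 9 × 2 = 17982 frames. 3192 ÷ 17982 → 0 full blocks, remainder 3192.
Within the partial block the first minute is 1800 frames and each further minute 1798, so 1 further minute boundary passed. Total skipped labels = 18 × 0 + 2 × 1 = 2.
Non-drop label index = 3192 + 2 = 3194; at 30 labels/s that is 00:01:46:14, i.e. DF 00:01:46;14.

00:01:46;14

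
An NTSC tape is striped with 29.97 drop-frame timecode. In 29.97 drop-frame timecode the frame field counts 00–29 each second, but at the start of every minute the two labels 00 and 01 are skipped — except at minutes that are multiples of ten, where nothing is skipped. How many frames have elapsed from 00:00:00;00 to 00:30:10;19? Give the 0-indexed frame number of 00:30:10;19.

As if non-drop at 30 labels/s: (0 × 3600 + 30 × 60 + 10) × 30 + 19 = 54319.
Minute boundaries passed: 30; those not divisible by 10: 30 − 3 = 27; dropped labels = 2 × 27 = 54.
Actual frame index = 54319 − 54 = 54265.

54265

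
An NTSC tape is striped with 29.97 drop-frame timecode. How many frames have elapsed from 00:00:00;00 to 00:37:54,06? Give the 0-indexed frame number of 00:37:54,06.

As if non-drop at 30 labels/s: (0 × 3600 + 37 × 60 + 54) × 30 + 6 = 68226.
Minute boundaries passed: 37; those not divisible by 10: 37 − 3 = 34; dropped labels = 2 × 34 = 68.
Actual frame index = 68226 − 68 = 68158.

68158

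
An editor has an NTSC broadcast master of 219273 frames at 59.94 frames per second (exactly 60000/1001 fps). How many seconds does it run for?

Running time = 219273 / (60000/1001) = 3658.20455 s.

3658.20455 seconds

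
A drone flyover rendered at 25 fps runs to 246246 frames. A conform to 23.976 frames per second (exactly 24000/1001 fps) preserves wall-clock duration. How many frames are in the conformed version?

236160 frames

Target frames = source frames × (target rate / source rate) = 246246 × (24000/1001)/(25) = 246246 × 960/1001 = 236160.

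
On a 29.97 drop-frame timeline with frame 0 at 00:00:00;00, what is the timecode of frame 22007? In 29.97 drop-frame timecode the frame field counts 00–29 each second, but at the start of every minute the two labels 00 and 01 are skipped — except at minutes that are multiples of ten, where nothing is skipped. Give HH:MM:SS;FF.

00:12:14;09

Each 10-minute DF block holds 10 × 60 × 30 − 9 × 2 = 17982 frames. 22007 ÷ 17982 → 1 full block, remainder 4025.
Within the partial block the first minute is 1800 frames and each further minute 1798, so 2 further minute boundaries passed. Total skipped labels = 18 × 1 + 2 × 2 = 22.
Non-drop label index = 22007 + 22 = 22029; at 30 labels/s that is 00:12:14:09, i.e. DF 00:12:14;09.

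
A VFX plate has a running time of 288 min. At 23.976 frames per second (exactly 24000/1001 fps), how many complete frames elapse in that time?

414305 frames

288 min = 17280 s.
Frames = 17280 × 24000/1001 = 414720000/1001 ≈ 414305.6943.
Complete frames: 414305.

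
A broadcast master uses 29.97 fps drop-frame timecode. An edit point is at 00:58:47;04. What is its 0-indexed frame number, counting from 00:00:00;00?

As if non-drop at 30 labels/s: (0 × 3600 + 58 × 60 + 47) × 30 + 4 = 105814.
Minute boundaries passed: 58; those not divisible by 10: 58 − 5 = 53; dropped labels = 2 × 53 = 106.
Actual frame index = 105814 − 106 = 105708.

105708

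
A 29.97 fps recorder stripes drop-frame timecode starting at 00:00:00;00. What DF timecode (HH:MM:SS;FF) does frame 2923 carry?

00:01:37;15

Each 10-minute DF block holds 10 × 60 × 30 − 9 × 2 = 17982 frames. 2923 ÷ 17982 → 0 full blocks, remainder 2923.
Within the partial block the first minute is 1800 frames and each further minute 1798, so 1 further minute boundary passed. Total skipped labels = 18 × 0 + 2 × 1 = 2.
Non-drop label index = 2923 + 2 = 2925; at 30 labels/s that is 00:01:37:15, i.e. DF 00:01:37;15.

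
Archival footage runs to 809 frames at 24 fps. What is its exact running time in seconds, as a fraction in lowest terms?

Running time = 809 ÷ (24) = 809 × 1/24 = 809/24 s.

809/24 seconds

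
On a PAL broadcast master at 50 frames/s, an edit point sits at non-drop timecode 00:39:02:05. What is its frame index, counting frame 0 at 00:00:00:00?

Total seconds to the label: (0 × 3600 + 39 × 60 + 2) = 2342.
Frame index = 2342 × 50 + 5 = 117105.

frame 117105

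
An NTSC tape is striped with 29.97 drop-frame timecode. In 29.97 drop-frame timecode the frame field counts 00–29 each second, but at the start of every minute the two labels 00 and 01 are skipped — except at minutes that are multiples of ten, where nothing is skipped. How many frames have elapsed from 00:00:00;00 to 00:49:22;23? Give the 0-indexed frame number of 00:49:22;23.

88793

Complete 10-minute blocks: 4, each 17982 frames → 71928.
Remaining 9 whole minutes in the current block: 1800 + 8 × 1798 = 16184 frames.
Within the current minute: 22 × 30 + 23 − 2 = 681 (labels ;00/;01 skipped at this minute). Total = 71928 + 16184 + 681 = 88793.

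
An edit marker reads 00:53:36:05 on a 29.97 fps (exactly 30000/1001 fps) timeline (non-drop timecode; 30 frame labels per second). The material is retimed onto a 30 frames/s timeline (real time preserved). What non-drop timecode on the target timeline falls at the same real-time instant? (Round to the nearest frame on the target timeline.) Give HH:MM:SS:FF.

Source frame index: (0×3600 + 53×60 + 36) × 30 + 5 = 96485.
Real time: 96485 / (30000/1001) = 19316297/6000 s.
Target frame: (19316297/6000) × (30) = 19316297/200 ≈ 96581.485 → 96581.
At 30 labels/s: frame 96581 → 00:53:39:11.

00:53:39:11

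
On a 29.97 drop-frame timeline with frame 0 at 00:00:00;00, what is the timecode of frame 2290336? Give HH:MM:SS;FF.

Each 10-minute DF block holds 10 × 60 × 30 − 9 × 2 = 17982 frames. 2290336 ÷ 17982 → 127 full blocks, remainder 6622.
Within the partial block the first minute is 1800 frames and each further minute 1798, so 3 further minute boundaries passed. Total skipped labels = 18 × 127 + 2 × 3 = 2292.
Non-drop label index = 2290336 + 2292 = 2292628; at 30 labels/s that is 21:13:40:28, i.e. DF 21:13:40;28.

21:13:40;28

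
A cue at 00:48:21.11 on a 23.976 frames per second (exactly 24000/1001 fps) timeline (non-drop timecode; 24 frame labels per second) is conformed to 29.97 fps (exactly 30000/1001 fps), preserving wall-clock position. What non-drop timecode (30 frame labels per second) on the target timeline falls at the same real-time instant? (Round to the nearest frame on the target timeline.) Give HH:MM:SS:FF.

00:48:21:14

Source frame index: (0×3600 + 48×60 + 21) × 24 + 11 = 69635.
Real time: 69635 / (24000/1001) = 13940927/4800 s.
Target frame: (13940927/4800) × (30000/1001) = 348175/4 ≈ 87043.750 → 87044.
At 30 labels/s: frame 87044 → 00:48:21:14.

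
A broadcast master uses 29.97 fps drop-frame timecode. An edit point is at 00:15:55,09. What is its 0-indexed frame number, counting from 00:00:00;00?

28631

Complete 10-minute blocks: 1, each 17982 frames → 17982.
Remaining 5 whole minutes in the current block: 1800 + 4 × 1798 = 8992 frames.
Within the current minute: 55 × 30 + 9 − 2 = 1657 (labels ;00/;01 skipped at this minute). Total = 17982 + 8992 + 1657 = 28631.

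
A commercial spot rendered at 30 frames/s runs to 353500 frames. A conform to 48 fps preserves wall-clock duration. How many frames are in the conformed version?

565600 frames

Target frames = source frames × (target rate / source rate) = 353500 × (48)/(30) = 353500 × 8/5 = 565600.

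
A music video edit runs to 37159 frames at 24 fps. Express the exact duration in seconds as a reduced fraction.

37159/24 seconds

Running time = 37159 ÷ (24) = 37159 × 1/24 = 37159/24 s.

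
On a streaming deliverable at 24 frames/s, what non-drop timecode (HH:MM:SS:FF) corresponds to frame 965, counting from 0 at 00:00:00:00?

965 ÷ 24 = 40 full seconds, remainder 5 frames.
40 s = 0 h 0 min 40 s.
Timecode: 00:00:40:05.

00:00:40:05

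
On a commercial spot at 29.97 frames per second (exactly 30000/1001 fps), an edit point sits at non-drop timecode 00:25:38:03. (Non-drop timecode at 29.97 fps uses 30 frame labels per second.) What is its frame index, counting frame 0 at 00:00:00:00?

Total seconds to the label: (0 × 3600 + 25 × 60 + 38) = 1538.
Frame index = 1538 × 30 + 3 = 46143.

frame 46143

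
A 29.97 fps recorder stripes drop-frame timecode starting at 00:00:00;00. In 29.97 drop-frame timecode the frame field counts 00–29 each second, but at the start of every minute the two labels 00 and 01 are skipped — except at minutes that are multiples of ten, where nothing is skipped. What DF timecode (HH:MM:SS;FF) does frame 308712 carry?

Each 10-minute DF block holds 10 × 60 × 30 − 9 × 2 = 17982 frames. 308712 ÷ 17982 → 17 full blocks, remainder 3018.
Within the partial block the first minute is 1800 frames and each further minute 1798, so 1 further minute boundary passed. Total skipped labels = 18 × 17 + 2 × 1 = 308.
Non-drop label index = 308712 + 308 = 309020; at 30 labels/s that is 02:51:40:20, i.e. DF 02:51:40;20.

02:51:40;20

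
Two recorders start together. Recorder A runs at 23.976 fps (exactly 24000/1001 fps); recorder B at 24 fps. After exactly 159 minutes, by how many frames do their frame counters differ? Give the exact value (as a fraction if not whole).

228960/1001 frames

159 min = 9540 s.
A emits 24000/1001 × 9540 = 228960000/1001 frames; B emits 24 × 9540 = 228960.
Difference = 228960/1001 frames (≈ 228.7313); B is ahead of A.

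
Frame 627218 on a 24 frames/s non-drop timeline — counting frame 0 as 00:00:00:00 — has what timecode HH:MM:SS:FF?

627218 ÷ 24 = 26134 full seconds, remainder 2 frames.
26134 s = 7 h 15 min 34 s.
Timecode: 07:15:34:02.

07:15:34:02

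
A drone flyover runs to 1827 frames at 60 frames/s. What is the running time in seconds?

30.45 seconds

Running time = 1827 / (60) = 30.45 s.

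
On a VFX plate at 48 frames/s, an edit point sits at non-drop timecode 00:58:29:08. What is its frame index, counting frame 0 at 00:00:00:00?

Total seconds to the label: (0 × 3600 + 58 × 60 + 29) = 3509.
Frame index = 3509 × 48 + 8 = 168440.

frame 168440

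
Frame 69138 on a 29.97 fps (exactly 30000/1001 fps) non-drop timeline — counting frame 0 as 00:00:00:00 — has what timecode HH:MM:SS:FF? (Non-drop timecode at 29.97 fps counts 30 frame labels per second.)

69138 ÷ 30 = 2304 full seconds, remainder 18 frames.
2304 s = 0 h 38 min 24 s.
Timecode: 00:38:24:18.

00:38:24:18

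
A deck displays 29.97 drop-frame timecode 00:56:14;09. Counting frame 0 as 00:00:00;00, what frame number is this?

101127

Complete 10-minute blocks: 5, each 17982 frames → 89910.
Remaining 6 whole minutes in the current block: 1800 + 5 × 1798 = 10790 frames.
Within the current minute: 14 × 30 + 9 − 2 = 427 (labels ;00/;01 skipped at this minute). Total = 89910 + 10790 + 427 = 101127.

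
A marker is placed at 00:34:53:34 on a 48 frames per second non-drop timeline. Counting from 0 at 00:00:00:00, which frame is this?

100498

Total seconds to the label: (0 × 3600 + 34 × 60 + 53) = 2093.
Frame index = 2093 × 48 + 34 = 100498.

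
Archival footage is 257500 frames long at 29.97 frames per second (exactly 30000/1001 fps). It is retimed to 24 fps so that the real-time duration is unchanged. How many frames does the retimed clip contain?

206206 frames

Target frames = source frames × (target rate / source rate) = 257500 × (24)/(30000/1001) = 257500 × 1001/1250 = 206206.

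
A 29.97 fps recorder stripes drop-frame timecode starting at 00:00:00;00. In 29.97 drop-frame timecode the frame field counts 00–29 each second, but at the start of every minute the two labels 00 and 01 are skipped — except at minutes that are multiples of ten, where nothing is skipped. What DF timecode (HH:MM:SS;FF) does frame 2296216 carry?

Each 10-minute DF block holds 10 × 60 × 30 − 9 × 2 = 17982 frames. 2296216 ÷ 17982 → 127 full blocks, remainder 12502.
Within the partial block the first minute is 1800 frames and each further minute 1798, so 6 further minute boundaries passed. Total skipped labels = 18 × 127 + 2 × 6 = 2298.
Non-drop label index = 2296216 + 2298 = 2298514; at 30 labels/s that is 21:16:57:04, i.e. DF 21:16:57;04.

21:16:57;04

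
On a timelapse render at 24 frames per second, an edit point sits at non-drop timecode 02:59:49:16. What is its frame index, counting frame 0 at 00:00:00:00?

258952

Total seconds to the label: (2 × 3600 + 59 × 60 + 49) = 10789.
Frame index = 10789 × 24 + 16 = 258952.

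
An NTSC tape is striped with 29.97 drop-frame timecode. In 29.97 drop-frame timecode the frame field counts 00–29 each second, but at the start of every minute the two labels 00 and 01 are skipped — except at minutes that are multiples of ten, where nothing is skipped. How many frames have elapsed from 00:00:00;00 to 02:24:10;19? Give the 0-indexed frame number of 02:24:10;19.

259259

Complete 10-minute blocks: 14, each 17982 frames → 251748.
Remaining 4 whole minutes in the current block: 1800 + 3 × 1798 = 7194 frames.
Within the current minute: 10 × 30 + 19 − 2 = 317 (labels ;00/;01 skipped at this minute). Total = 251748 + 7194 + 317 = 259259.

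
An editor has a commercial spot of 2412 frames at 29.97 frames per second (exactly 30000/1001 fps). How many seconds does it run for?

Running time = 2412 / (30000/1001) = 80.4804 s.

80.4804 seconds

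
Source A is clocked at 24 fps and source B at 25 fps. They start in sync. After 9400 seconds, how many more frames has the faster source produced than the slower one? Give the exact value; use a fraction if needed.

9400 frames

A emits 24 × 9400 = 225600 frames; B emits 25 × 9400 = 235000.
Difference = 9400 frames; B is ahead of A.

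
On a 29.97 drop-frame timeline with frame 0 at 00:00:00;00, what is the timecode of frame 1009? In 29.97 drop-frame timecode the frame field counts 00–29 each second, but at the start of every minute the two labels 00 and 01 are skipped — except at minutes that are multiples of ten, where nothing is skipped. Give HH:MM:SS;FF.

Each 10-minute DF block holds 10 × 60 × 30 − 9 × 2 = 17982 frames. 1009 ÷ 17982 → 0 full blocks, remainder 1009.
Within the partial block the first minute is 1800 frames and each further minute 1798, so 0 further minute boundaries passed. Total skipped labels = 18 × 0 + 2 × 0 = 0.
Non-drop label index = 1009 + 0 = 1009; at 30 labels/s that is 00:00:33:19, i.e. DF 00:00:33;19.

00:00:33;19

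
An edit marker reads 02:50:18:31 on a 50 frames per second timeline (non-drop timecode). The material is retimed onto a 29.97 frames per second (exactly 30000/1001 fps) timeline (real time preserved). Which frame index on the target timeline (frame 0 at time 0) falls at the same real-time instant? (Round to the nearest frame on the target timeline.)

frame 306252

Source frame index: (2×3600 + 50×60 + 18) × 50 + 31 = 510931.
Real time: 510931 / (50) = 510931/50 s.
Target frame: (510931/50) × (30000/1001) = 306558600/1001 ≈ 306252.348 → 306252.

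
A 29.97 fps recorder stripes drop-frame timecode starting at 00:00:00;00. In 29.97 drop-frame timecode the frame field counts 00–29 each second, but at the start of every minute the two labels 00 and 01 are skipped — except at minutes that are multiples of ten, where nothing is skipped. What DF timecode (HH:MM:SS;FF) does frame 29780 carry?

00:16:33;20

Each 10-minute DF block holds 10 × 60 × 30 − 9 × 2 = 17982 frames. 29780 ÷ 17982 → 1 full block, remainder 11798.
Within the partial block the first minute is 1800 frames and each further minute 1798, so 6 further minute boundaries passed. Total skipped labels = 18 × 1 + 2 × 6 = 30.
Non-drop label index = 29780 + 30 = 29810; at 30 labels/s that is 00:16:33:20, i.e. DF 00:16:33;20.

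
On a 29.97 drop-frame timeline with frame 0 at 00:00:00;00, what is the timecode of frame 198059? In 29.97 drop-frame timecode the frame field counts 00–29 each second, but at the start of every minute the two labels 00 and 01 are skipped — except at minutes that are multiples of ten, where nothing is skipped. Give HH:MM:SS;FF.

Ten DF minutes hold 17982 frames, so frame 198059 lies in block 11 (frames 197802–215783) with 257 frames into that block.
The block's first minute is 1800 frames and the rest 1798 each; 257 frames reaches minute 0, so 11 × 18 + 0 × 2 = 198 labels have been skipped so far.
Adding those back, label number 198059 + 198 = 198257 at 30 labels/s is 6608 s + 17 f = 1 h 50 min 8 s frame 17, i.e. 01:50:08;17.

01:50:08;17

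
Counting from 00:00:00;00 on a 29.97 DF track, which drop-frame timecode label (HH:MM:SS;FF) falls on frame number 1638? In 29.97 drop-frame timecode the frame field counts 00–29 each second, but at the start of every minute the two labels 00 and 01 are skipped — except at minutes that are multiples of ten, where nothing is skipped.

Each 10-minute DF block holds 10 × 60 × 30 − 9 × 2 = 17982 frames. 1638 ÷ 17982 → 0 full blocks, remainder 1638.
Within the partial block the first minute is 1800 frames and each further minute 1798, so 0 further minute boundaries passed. Total skipped labels = 18 × 0 + 2 × 0 = 0.
Non-drop label index = 1638 + 0 = 1638; at 30 labels/s that is 00:00:54:18, i.e. DF 00:00:54;18.

00:00:54;18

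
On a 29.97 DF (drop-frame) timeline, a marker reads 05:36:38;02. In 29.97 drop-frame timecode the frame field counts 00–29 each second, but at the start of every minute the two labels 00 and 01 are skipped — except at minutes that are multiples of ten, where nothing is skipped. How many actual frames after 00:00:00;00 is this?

Complete 10-minute blocks: 33, each 17982 frames → 593406.
Remaining 6 whole minutes in the current block: 1800 + 5 × 1798 = 10790 frames.
Within the current minute: 38 × 30 + 2 − 2 = 1140 (labels ;00/;01 skipped at this minute). Total = 593406 + 10790 + 1140 = 605336.

605336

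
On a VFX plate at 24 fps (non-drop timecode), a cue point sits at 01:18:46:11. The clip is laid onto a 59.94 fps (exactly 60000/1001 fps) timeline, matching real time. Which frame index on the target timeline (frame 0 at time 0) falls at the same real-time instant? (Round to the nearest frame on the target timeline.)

Source frame index: (1×3600 + 18×60 + 46) × 24 + 11 = 113435.
Real time: 113435 / (24) = 113435/24 s.
Target frame: (113435/24) × (60000/1001) = 40512500/143 ≈ 283304.196 → 283304.

frame 283304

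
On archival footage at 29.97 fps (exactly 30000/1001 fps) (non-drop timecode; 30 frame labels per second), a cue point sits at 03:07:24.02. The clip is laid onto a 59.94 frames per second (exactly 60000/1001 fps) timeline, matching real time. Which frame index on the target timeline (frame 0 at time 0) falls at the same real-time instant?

Source frame index: (3×3600 + 7×60 + 24) × 30 + 2 = 337322.
Real time: 337322 / (30000/1001) = 168829661/15000 s.
Target frame: (168829661/15000) × (60000/1001) = 674644.

frame 674644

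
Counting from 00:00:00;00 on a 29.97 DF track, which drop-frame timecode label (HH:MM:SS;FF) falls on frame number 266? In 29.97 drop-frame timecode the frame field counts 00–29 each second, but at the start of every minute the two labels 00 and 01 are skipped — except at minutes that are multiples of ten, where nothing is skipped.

00:00:08;26

Ten DF minutes hold 17982 frames, so frame 266 lies in block 0 (frames 0–17981) with 266 frames into that block.
The block's first minute is 1800 frames and the rest 1798 each; 266 frames reaches minute 0, so 0 × 18 + 0 × 2 = 0 labels have been skipped so far.
Adding those back, label number 266 + 0 = 266 at 30 labels/s is 8 s + 26 f = 0 h 0 min 8 s frame 26, i.e. 00:00:08;26.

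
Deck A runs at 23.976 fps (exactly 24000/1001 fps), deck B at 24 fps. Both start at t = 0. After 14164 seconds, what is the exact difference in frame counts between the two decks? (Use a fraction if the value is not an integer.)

339936/1001 frames

A emits 24000/1001 × 14164 = 339936000/1001 frames; B emits 24 × 14164 = 339936.
Difference = 339936/1001 frames (≈ 339.5964); B is ahead of A.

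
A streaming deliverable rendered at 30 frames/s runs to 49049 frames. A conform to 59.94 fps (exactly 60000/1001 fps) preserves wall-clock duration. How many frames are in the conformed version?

98000 frames

Target frames = source frames × (target rate / source rate) = 49049 × (60000/1001)/(30) = 49049 × 2000/1001 = 98000.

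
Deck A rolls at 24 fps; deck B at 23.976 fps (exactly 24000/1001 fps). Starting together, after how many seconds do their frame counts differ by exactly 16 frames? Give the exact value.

The gap grows by |24000/1001 − 24| = 24/1001 frames per second.
Time for a 16-frame gap: 16 ÷ (24/1001) = 2002/3 s.

2002/3 seconds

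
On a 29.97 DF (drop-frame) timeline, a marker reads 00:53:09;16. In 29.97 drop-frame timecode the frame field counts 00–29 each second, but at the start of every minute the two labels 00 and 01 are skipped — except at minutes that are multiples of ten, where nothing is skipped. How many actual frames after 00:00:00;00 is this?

Complete 10-minute blocks: 5, each 17982 frames → 89910.
Remaining 3 whole minutes in the current block: 1800 + 2 × 1798 = 5396 frames.
Within the current minute: 9 × 30 + 16 − 2 = 284 (labels ;00/;01 skipped at this minute). Total = 89910 + 5396 + 284 = 95590.

95590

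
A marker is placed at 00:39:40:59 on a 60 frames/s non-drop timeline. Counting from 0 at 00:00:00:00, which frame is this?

Total seconds to the label: (0 × 3600 + 39 × 60 + 40) = 2380.
Frame index = 2380 × 60 + 59 = 142859.

142859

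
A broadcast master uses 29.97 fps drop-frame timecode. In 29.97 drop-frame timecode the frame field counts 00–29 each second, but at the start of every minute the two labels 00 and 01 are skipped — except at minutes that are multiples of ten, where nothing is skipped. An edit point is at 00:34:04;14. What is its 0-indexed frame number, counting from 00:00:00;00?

61272

As if non-drop at 30 labels/s: (0 × 3600 + 34 × 60 + 4) × 30 + 14 = 61334.
Minute boundaries passed: 34; those not divisible by 10: 34 − 3 = 31; dropped labels = 2 × 31 = 62.
Actual frame index = 61334 − 62 = 61272.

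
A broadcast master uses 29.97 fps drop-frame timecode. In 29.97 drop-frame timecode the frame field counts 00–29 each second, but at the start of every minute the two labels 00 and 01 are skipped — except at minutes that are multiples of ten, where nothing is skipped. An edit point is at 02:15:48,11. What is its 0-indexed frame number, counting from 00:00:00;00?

As if non-drop at 30 labels/s: (2 × 3600 + 15 × 60 + 48) × 30 + 11 = 244451.
Minute boundaries passed: 135; those not divisible by 10: 135 − 13 = 122; dropped labels = 2 × 122 = 244.
Actual frame index = 244451 − 244 = 244207.

244207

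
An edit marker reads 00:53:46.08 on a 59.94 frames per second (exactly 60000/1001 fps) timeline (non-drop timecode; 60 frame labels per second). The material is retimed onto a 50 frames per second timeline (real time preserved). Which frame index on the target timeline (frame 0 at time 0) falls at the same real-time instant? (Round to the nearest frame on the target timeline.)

Source frame index: (0×3600 + 53×60 + 46) × 60 + 8 = 193568.
Real time: 193568 / (60000/1001) = 6055049/1875 s.
Target frame: (6055049/1875) × (50) = 12110098/75 ≈ 161467.973 → 161468.

frame 161468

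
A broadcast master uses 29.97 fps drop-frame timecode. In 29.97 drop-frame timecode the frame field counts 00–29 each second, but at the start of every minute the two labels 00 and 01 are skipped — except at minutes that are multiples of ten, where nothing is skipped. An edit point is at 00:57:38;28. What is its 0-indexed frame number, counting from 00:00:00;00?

103664

Complete 10-minute blocks: 5, each 17982 frames → 89910.
Remaining 7 whole minutes in the current block: 1800 + 6 × 1798 = 12588 frames.
Within the current minute: 38 × 30 + 28 − 2 = 1166 (labels ;00/;01 skipped at this minute). Total = 89910 + 12588 + 1166 = 103664.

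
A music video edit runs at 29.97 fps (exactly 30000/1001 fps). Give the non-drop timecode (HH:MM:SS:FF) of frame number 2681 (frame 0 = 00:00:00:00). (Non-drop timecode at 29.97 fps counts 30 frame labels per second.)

00:01:29:11

2681 ÷ 30 = 89 full seconds, remainder 11 frames.
89 s = 0 h 1 min 29 s.
Timecode: 00:01:29:11.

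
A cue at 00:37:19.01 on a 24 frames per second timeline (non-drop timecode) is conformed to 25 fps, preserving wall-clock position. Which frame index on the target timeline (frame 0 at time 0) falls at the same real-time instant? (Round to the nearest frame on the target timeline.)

Source frame index: (0×3600 + 37×60 + 19) × 24 + 1 = 53737.
Real time: 53737 / (24) = 53737/24 s.
Target frame: (53737/24) × (25) = 1343425/24 ≈ 55976.042 → 55976.

frame 55976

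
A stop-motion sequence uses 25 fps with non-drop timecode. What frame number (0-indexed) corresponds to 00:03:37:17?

5442

Total seconds to the label: (0 × 3600 + 3 × 60 + 37) = 217.
Frame index = 217 × 25 + 17 = 5442.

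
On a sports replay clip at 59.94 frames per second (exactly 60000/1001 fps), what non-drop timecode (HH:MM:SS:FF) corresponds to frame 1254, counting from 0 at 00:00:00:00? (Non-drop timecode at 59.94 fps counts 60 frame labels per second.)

1254 ÷ 60 = 20 full seconds, remainder 54 frames.
20 s = 0 h 0 min 20 s.
Timecode: 00:00:20:54.

00:00:20:54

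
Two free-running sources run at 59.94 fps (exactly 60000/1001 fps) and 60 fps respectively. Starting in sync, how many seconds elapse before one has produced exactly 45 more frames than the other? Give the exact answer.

750.75 seconds

The gap grows by |60 − 60000/1001| = 60/1001 frames per second.
Time for a 45-frame gap: 45 ÷ (60/1001) = 750.75 s.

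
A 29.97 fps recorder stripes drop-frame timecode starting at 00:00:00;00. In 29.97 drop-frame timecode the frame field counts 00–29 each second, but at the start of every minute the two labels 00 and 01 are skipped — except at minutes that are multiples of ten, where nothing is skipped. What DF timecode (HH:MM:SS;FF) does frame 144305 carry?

01:20:14;29

Ten DF minutes hold 17982 frames, so frame 144305 lies in block 8 (frames 143856–161837) with 449 frames into that block.
The block's first minute is 1800 frames and the rest 1798 each; 449 frames reaches minute 0, so 8 × 18 + 0 × 2 = 144 labels have been skipped so far.
Adding those back, label number 144305 + 144 = 144449 at 30 labels/s is 4814 s + 29 f = 1 h 20 min 14 s frame 29, i.e. 01:20:14;29.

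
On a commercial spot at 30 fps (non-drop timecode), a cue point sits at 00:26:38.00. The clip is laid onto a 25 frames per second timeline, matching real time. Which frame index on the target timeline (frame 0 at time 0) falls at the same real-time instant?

frame 39950

Source frame index: (0×3600 + 26×60 + 38) × 30 + 0 = 47940.
Real time: 47940 / (30) = 1598 s.
Target frame: (1598) × (25) = 39950.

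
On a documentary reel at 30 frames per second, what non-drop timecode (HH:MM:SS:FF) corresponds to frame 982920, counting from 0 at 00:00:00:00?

982920 ÷ 30 = 32764 full seconds, remainder 0 frames.
32764 s = 9 h 6 min 4 s.
Timecode: 09:06:04:00.

09:06:04:00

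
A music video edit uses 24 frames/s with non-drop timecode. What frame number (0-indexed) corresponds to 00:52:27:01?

Total seconds to the label: (0 × 3600 + 52 × 60 + 27) = 3147.
Frame index = 3147 × 24 + 1 = 75529.

75529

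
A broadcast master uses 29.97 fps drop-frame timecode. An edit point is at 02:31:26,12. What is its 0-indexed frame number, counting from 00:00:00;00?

As if non-drop at 30 labels/s: (2 × 3600 + 31 × 60 + 26) × 30 + 12 = 272592.
Minute boundaries passed: 151; those not divisible by 10: 151 − 15 = 136; dropped labels = 2 × 136 = 272.
Actual frame index = 272592 − 272 = 272320.

272320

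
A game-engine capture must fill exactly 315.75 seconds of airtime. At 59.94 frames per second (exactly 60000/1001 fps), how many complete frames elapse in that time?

Frames = 315.75 × 60000/1001 = 18945000/1001 ≈ 18926.0739.
Complete frames: 18926.

18926 frames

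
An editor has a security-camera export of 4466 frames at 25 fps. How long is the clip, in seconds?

178.64 seconds

Running time = 4466 / (25) = 178.64 s.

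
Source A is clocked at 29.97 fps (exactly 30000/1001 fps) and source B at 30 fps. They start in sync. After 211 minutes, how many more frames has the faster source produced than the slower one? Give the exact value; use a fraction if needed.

211 min = 12660 s.
A emits 30000/1001 × 12660 = 379800000/1001 frames; B emits 30 × 12660 = 379800.
Difference = 379800/1001 frames (≈ 379.4206); B is ahead of A.

379800/1001 frames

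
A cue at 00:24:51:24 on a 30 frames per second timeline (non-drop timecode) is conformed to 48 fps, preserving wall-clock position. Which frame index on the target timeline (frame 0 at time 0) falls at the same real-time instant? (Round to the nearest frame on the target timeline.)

frame 71606

Source frame index: (0×3600 + 24×60 + 51) × 30 + 24 = 44754.
Real time: 44754 / (30) = 7459/5 s.
Target frame: (7459/5) × (48) = 358032/5 ≈ 71606.400 → 71606.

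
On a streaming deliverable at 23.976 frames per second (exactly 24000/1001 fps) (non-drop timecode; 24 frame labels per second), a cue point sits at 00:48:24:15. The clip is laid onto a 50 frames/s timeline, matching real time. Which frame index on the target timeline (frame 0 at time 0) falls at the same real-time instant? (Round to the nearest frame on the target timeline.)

Source frame index: (0×3600 + 48×60 + 24) × 24 + 15 = 69711.
Real time: 69711 / (24000/1001) = 23260237/8000 s.
Target frame: (23260237/8000) × (50) = 23260237/160 ≈ 145376.481 → 145376.

frame 145376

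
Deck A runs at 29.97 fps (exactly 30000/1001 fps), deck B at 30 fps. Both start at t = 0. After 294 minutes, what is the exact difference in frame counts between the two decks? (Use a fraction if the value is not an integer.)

294 min = 17640 s.
A emits 30000/1001 × 17640 = 75600000/143 frames; B emits 30 × 17640 = 529200.
Difference = 75600/143 frames (≈ 528.6713); B is ahead of A.

75600/143 frames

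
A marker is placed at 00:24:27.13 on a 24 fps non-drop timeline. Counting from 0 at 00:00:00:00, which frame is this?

Total seconds to the label: (0 × 3600 + 24 × 60 + 27) = 1467.
Frame index = 1467 × 24 + 13 = 35221.

frame 35221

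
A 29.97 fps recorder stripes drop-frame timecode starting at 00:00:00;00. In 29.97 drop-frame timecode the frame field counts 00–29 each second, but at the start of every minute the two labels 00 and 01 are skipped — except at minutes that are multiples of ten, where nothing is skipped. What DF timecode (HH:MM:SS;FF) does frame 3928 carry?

Ten DF minutes hold 17982 frames, so frame 3928 lies in block 0 (frames 0–17981) with 3928 frames into that block.
The block's first minute is 1800 frames and the rest 1798 each; 3928 frames reaches minute 2, so 0 × 18 + 2 × 2 = 4 labels have been skipped so far.
Adding those back, label number 3928 + 4 = 3932 at 30 labels/s is 131 s + 2 f = 0 h 2 min 11 s frame 2, i.e. 00:02:11;02.

00:02:11;02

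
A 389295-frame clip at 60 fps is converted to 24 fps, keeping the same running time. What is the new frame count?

155718 frames

Frames at target rate = 389295 × (24) / (60) = 155718.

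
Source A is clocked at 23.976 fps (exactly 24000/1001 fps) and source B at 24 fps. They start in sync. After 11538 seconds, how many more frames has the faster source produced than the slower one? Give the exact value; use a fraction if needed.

276912/1001 frames

A emits 24000/1001 × 11538 = 276912000/1001 frames; B emits 24 × 11538 = 276912.
Difference = 276912/1001 frames (≈ 276.6354); B is ahead of A.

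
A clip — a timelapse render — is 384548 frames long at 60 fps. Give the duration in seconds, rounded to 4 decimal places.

6409.1333 seconds

Running time = 384548 × 1/60 = 96137/15 s ≈ 6409.1333 s.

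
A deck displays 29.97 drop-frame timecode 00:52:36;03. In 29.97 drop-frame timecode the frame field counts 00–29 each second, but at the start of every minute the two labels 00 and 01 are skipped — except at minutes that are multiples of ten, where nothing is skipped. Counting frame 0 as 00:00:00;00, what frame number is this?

94589

Complete 10-minute blocks: 5, each 17982 frames → 89910.
Remaining 2 whole minutes in the current block: 1800 + 1 × 1798 = 3598 frames.
Within the current minute: 36 × 30 + 3 − 2 = 1081 (labels ;00/;01 skipped at this minute). Total = 89910 + 3598 + 1081 = 94589.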